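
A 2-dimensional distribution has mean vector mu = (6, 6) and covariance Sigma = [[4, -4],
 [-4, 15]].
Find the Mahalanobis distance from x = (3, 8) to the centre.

Step 1 — centre the observation: (x - mu) = (-3, 2).

Step 2 — invert Sigma. det(Sigma) = 4·15 - (-4)² = 44.
  Sigma^{-1} = (1/det) · [[d, -b], [-b, a]] = [[0.3409, 0.0909],
 [0.0909, 0.0909]].

Step 3 — form the quadratic (x - mu)^T · Sigma^{-1} · (x - mu):
  Sigma^{-1} · (x - mu) = (-0.8409, -0.0909).
  (x - mu)^T · [Sigma^{-1} · (x - mu)] = (-3)·(-0.8409) + (2)·(-0.0909) = 2.3409.

Step 4 — take square root: d = √(2.3409) ≈ 1.53.

d(x, mu) = √(2.3409) ≈ 1.53


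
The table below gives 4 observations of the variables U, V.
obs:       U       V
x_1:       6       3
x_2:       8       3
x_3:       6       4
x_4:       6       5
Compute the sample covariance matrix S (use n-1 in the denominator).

Step 1 — column means:
  mean(U) = (6 + 8 + 6 + 6) / 4 = 26/4 = 6.5
  mean(V) = (3 + 3 + 4 + 5) / 4 = 15/4 = 3.75

Step 2 — sample covariance S[i,j] = (1/(n-1)) · Σ_k (x_{k,i} - mean_i) · (x_{k,j} - mean_j), with n-1 = 3.
  S[U,U] = ((-0.5)·(-0.5) + (1.5)·(1.5) + (-0.5)·(-0.5) + (-0.5)·(-0.5)) / 3 = 3/3 = 1
  S[U,V] = ((-0.5)·(-0.75) + (1.5)·(-0.75) + (-0.5)·(0.25) + (-0.5)·(1.25)) / 3 = -1.5/3 = -0.5
  S[V,V] = ((-0.75)·(-0.75) + (-0.75)·(-0.75) + (0.25)·(0.25) + (1.25)·(1.25)) / 3 = 2.75/3 = 0.9167

S is symmetric (S[j,i] = S[i,j]). Assembling:

S = [[1, -0.5],
 [-0.5, 0.9167]]


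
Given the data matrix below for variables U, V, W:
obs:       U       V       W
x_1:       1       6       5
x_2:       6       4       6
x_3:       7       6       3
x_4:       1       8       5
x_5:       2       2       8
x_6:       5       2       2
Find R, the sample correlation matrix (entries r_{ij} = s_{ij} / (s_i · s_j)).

Step 1 — column means:
  mean(U) = (1 + 6 + 7 + 1 + 2 + 5) / 6 = 22/6 = 3.6667
  mean(V) = (6 + 4 + 6 + 8 + 2 + 2) / 6 = 28/6 = 4.6667
  mean(W) = (5 + 6 + 3 + 5 + 8 + 2) / 6 = 29/6 = 4.8333

Step 2 — sample variances and covariances s[i,j] = (1/(n-1)) · Σ_k (x_{k,i} - mean_i) · (x_{k,j} - mean_j), with n-1 = 5:
  s[U,U] = ((-2.6667)·(-2.6667) + (2.3333)·(2.3333) + (3.3333)·(3.3333) + (-2.6667)·(-2.6667) + (-1.6667)·(-1.6667) + (1.3333)·(1.3333)) / 5 = 35.3333/5 = 7.0667
  s[U,V] = ((-2.6667)·(1.3333) + (2.3333)·(-0.6667) + (3.3333)·(1.3333) + (-2.6667)·(3.3333) + (-1.6667)·(-2.6667) + (1.3333)·(-2.6667)) / 5 = -8.6667/5 = -1.7333
  s[U,W] = ((-2.6667)·(0.1667) + (2.3333)·(1.1667) + (3.3333)·(-1.8333) + (-2.6667)·(0.1667) + (-1.6667)·(3.1667) + (1.3333)·(-2.8333)) / 5 = -13.3333/5 = -2.6667
  s[V,V] = ((1.3333)·(1.3333) + (-0.6667)·(-0.6667) + (1.3333)·(1.3333) + (3.3333)·(3.3333) + (-2.6667)·(-2.6667) + (-2.6667)·(-2.6667)) / 5 = 29.3333/5 = 5.8667
  s[V,W] = ((1.3333)·(0.1667) + (-0.6667)·(1.1667) + (1.3333)·(-1.8333) + (3.3333)·(0.1667) + (-2.6667)·(3.1667) + (-2.6667)·(-2.8333)) / 5 = -3.3333/5 = -0.6667
  s[W,W] = ((0.1667)·(0.1667) + (1.1667)·(1.1667) + (-1.8333)·(-1.8333) + (0.1667)·(0.1667) + (3.1667)·(3.1667) + (-2.8333)·(-2.8333)) / 5 = 22.8333/5 = 4.5667
  Sample standard deviations s_i = √(s[i,i]):
  s(U) = √(7.0667) = 2.6583
  s(V) = √(5.8667) = 2.4221
  s(W) = √(4.5667) = 2.137

Step 3 — r_{ij} = s_{ij} / (s_i · s_j):
  r[U,U] = 1 (diagonal).
  r[U,V] = -1.7333 / (2.6583 · 2.4221) = -1.7333 / 6.4388 = -0.2692
  r[U,W] = -2.6667 / (2.6583 · 2.137) = -2.6667 / 5.6808 = -0.4694
  r[V,V] = 1 (diagonal).
  r[V,W] = -0.6667 / (2.4221 · 2.137) = -0.6667 / 5.176 = -0.1288
  r[W,W] = 1 (diagonal).

R is symmetric with unit diagonal. Assembling:

R = [[1, -0.2692, -0.4694],
 [-0.2692, 1, -0.1288],
 [-0.4694, -0.1288, 1]]


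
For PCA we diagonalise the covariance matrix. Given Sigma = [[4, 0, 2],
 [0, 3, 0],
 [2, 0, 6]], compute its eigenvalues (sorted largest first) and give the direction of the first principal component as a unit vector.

Step 1 — characteristic polynomial p(λ) = det(λI - Sigma) = λ³ - tr·λ² + c_1·λ - det, where tr = trace, c_1 = sum of the principal 2×2 minors, det = det(Sigma):
  tr = 4 + 3 + 6 = 13,
  c_1 = (4·3 - (0)²) + (4·6 - (2)²) + (3·6 - (0)²) = 12 + 20 + 18 = 50,
  det = 4·(3·6 - (0)²) - (0)·((0)·6 - (0)·(2)) + (2)·((0)·(0) - 3·(2)) = 4·(18) - (0)·(0) + (2)·(-6) = 60.
  So p(λ) = λ³ - 13λ² + 50λ - 60.
Step 2 — look for an integer root (rational root theorem: any rational root is an integer divisor of 60). Testing λ = 3:
  p(3) = 27 - 117 + 150 - 60 = 0  ✓
  Dividing out (λ - 3): p(λ) = (λ - 3)(λ² - 10λ + 20).
Step 3 — remaining eigenvalues from the quadratic λ² - 10λ + 20 = 0:
  Δ = 10² - 4·20 = 100 - 80 = 20,  λ = (10 ± √20)/2 = (10 ± 4.4721)/2 ≈ 7.2361 or 2.7639.
  Sorted: λ_1 = 7.2361,  λ_2 = 3,  λ_3 = 2.7639  (check: sum = 13 = tr ✓).

Step 4 — unit eigenvector for λ_1 ≈ 7.2361: v spans the null space of (Sigma - λ_1 I), whose rows are
  r_1 = (-3.2361, 0, 2),  r_2 = (0, -4.2361, 0),  r_3 = (2, 0, -1.2361).
  v is orthogonal to every row, so take v ∝ r_1 × r_2 = ((0)·(0) - (2)·(-4.2361), (2)·(0) - (-3.2361)·(0), (-3.2361)·(-4.2361) - (0)·(0)) ≈ (8.4721, 0, 13.7082).
  Let u = (8.4721, 0, 13.7082).
  ||u|| = √((8.4721)² + (0)² + (13.7082)²) = √(259.6919) ≈ 16.115,  v_1 = u/||u|| ≈ (0.5257, 0, 0.8507) (||v_1|| = 1).

λ_1 = 7.2361,  λ_2 = 3,  λ_3 = 2.7639;  v_1 ≈ (0.5257, 0, 0.8507)


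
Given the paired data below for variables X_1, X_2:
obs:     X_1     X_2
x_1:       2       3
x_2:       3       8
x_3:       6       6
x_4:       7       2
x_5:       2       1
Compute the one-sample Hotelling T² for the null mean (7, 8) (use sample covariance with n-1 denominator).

Step 1 — sample mean vector:
  mean(X_1) = (2 + 3 + 6 + 7 + 2) / 5 = 20/5 = 4
  mean(X_2) = (3 + 8 + 6 + 2 + 1) / 5 = 20/5 = 4
  x̄ = (4, 4),  deviation x̄ - mu_0 = (4, 4) - (7, 8) = (-3, -4).

Step 2 — sample covariance matrix, S[i,j] = (1/(n-1)) · Σ_k (x_{k,i} - mean_i) · (x_{k,j} - mean_j), divisor n-1 = 4:
  S[X_1,X_1] = ((-2)·(-2) + (-1)·(-1) + (2)·(2) + (3)·(3) + (-2)·(-2)) / 4 = 22/4 = 5.5
  S[X_1,X_2] = ((-2)·(-1) + (-1)·(4) + (2)·(2) + (3)·(-2) + (-2)·(-3)) / 4 = 2/4 = 0.5
  S[X_2,X_2] = ((-1)·(-1) + (4)·(4) + (2)·(2) + (-2)·(-2) + (-3)·(-3)) / 4 = 34/4 = 8.5
  S = [[5.5, 0.5],
 [0.5, 8.5]].

Step 3 — invert S. det(S) = 5.5·8.5 - (0.5)² = 46.5.
  S^{-1} = (1/det) · [[d, -b], [-b, a]] = [[0.1828, -0.0108],
 [-0.0108, 0.1183]].

Step 4 — quadratic form (x̄ - mu_0)^T · S^{-1} · (x̄ - mu_0):
  S^{-1} · (x̄ - mu_0) = (-0.5054, -0.4409),
  (x̄ - mu_0)^T · [...] = (-3)·(-0.5054) + (-4)·(-0.4409) = 3.2796.

Step 5 — scale by n: T² = 5 · 3.2796 = 16.3978.

T² ≈ 16.3978


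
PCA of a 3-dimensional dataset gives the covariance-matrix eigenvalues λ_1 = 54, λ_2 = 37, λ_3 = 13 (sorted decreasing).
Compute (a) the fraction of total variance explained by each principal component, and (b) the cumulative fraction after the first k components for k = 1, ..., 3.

Step 1 — total variance = trace(Sigma) = Σ λ_i = 54 + 37 + 13 = 104.

Step 2 — fraction explained by component i = λ_i / Σ λ:
  PC1: 54/104 = 0.5192
  PC2: 37/104 = 0.3558
  PC3: 13/104 = 0.125

Step 3 — cumulative fraction after k components = (λ_1 + ... + λ_k) / Σ λ:
  k = 1: 54/104 = 0.5192
  k = 2: (54 + 37)/104 = 91/104 = 0.875
  k = 3: (54 + 37 + 13)/104 = 104/104 = 1

Summary (fraction, with percent):

explained: PC1 0.5192 (51.92%), PC2 0.3558 (35.58%), PC3 0.125 (12.5%);  cumulative: 0.5192, 0.875, 1


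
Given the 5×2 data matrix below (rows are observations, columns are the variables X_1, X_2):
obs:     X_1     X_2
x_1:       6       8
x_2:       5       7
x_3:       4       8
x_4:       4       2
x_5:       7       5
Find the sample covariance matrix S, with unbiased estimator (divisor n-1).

Step 1 — column means:
  mean(X_1) = (6 + 5 + 4 + 4 + 7) / 5 = 26/5 = 5.2
  mean(X_2) = (8 + 7 + 8 + 2 + 5) / 5 = 30/5 = 6

Step 2 — sample covariance S[i,j] = (1/(n-1)) · Σ_k (x_{k,i} - mean_i) · (x_{k,j} - mean_j), with n-1 = 4.
  S[X_1,X_1] = ((0.8)·(0.8) + (-0.2)·(-0.2) + (-1.2)·(-1.2) + (-1.2)·(-1.2) + (1.8)·(1.8)) / 4 = 6.8/4 = 1.7
  S[X_1,X_2] = ((0.8)·(2) + (-0.2)·(1) + (-1.2)·(2) + (-1.2)·(-4) + (1.8)·(-1)) / 4 = 2/4 = 0.5
  S[X_2,X_2] = ((2)·(2) + (1)·(1) + (2)·(2) + (-4)·(-4) + (-1)·(-1)) / 4 = 26/4 = 6.5

S is symmetric (S[j,i] = S[i,j]). Assembling:

S = [[1.7, 0.5],
 [0.5, 6.5]]


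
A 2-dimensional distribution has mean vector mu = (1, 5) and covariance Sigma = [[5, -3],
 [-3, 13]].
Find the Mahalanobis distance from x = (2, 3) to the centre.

Step 1 — centre the observation: (x - mu) = (1, -2).

Step 2 — invert Sigma. det(Sigma) = 5·13 - (-3)² = 56.
  Sigma^{-1} = (1/det) · [[d, -b], [-b, a]] = [[0.2321, 0.0536],
 [0.0536, 0.0893]].

Step 3 — form the quadratic (x - mu)^T · Sigma^{-1} · (x - mu):
  Sigma^{-1} · (x - mu) = (0.125, -0.125).
  (x - mu)^T · [Sigma^{-1} · (x - mu)] = (1)·(0.125) + (-2)·(-0.125) = 0.375.

Step 4 — take square root: d = √(0.375) ≈ 0.6124.

d(x, mu) = √(0.375) ≈ 0.6124


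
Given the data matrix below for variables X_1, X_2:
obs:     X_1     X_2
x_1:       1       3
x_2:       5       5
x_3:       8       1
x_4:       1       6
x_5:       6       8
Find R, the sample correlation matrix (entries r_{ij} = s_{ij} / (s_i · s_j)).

Step 1 — column means:
  mean(X_1) = (1 + 5 + 8 + 1 + 6) / 5 = 21/5 = 4.2
  mean(X_2) = (3 + 5 + 1 + 6 + 8) / 5 = 23/5 = 4.6

Step 2 — sample variances and covariances s[i,j] = (1/(n-1)) · Σ_k (x_{k,i} - mean_i) · (x_{k,j} - mean_j), with n-1 = 4:
  s[X_1,X_1] = ((-3.2)·(-3.2) + (0.8)·(0.8) + (3.8)·(3.8) + (-3.2)·(-3.2) + (1.8)·(1.8)) / 4 = 38.8/4 = 9.7
  s[X_1,X_2] = ((-3.2)·(-1.6) + (0.8)·(0.4) + (3.8)·(-3.6) + (-3.2)·(1.4) + (1.8)·(3.4)) / 4 = -6.6/4 = -1.65
  s[X_2,X_2] = ((-1.6)·(-1.6) + (0.4)·(0.4) + (-3.6)·(-3.6) + (1.4)·(1.4) + (3.4)·(3.4)) / 4 = 29.2/4 = 7.3
  Sample standard deviations s_i = √(s[i,i]):
  s(X_1) = √(9.7) = 3.1145
  s(X_2) = √(7.3) = 2.7019

Step 3 — r_{ij} = s_{ij} / (s_i · s_j):
  r[X_1,X_1] = 1 (diagonal).
  r[X_1,X_2] = -1.65 / (3.1145 · 2.7019) = -1.65 / 8.4149 = -0.1961
  r[X_2,X_2] = 1 (diagonal).

R is symmetric with unit diagonal. Assembling:

R = [[1, -0.1961],
 [-0.1961, 1]]


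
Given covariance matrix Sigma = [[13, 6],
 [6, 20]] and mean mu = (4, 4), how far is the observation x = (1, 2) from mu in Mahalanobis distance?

Step 1 — centre the observation: (x - mu) = (-3, -2).

Step 2 — invert Sigma. det(Sigma) = 13·20 - (6)² = 224.
  Sigma^{-1} = (1/det) · [[d, -b], [-b, a]] = [[0.0893, -0.0268],
 [-0.0268, 0.058]].

Step 3 — form the quadratic (x - mu)^T · Sigma^{-1} · (x - mu):
  Sigma^{-1} · (x - mu) = (-0.2143, -0.0357).
  (x - mu)^T · [Sigma^{-1} · (x - mu)] = (-3)·(-0.2143) + (-2)·(-0.0357) = 0.7143.

Step 4 — take square root: d = √(0.7143) ≈ 0.8452.

d(x, mu) = √(0.7143) ≈ 0.8452


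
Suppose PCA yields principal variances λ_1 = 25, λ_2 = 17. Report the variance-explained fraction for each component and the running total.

Step 1 — total variance = trace(Sigma) = Σ λ_i = 25 + 17 = 42.

Step 2 — fraction explained by component i = λ_i / Σ λ:
  PC1: 25/42 = 0.5952
  PC2: 17/42 = 0.4048

Step 3 — cumulative fraction after k components = (λ_1 + ... + λ_k) / Σ λ:
  k = 1: 25/42 = 0.5952
  k = 2: (25 + 17)/42 = 42/42 = 1

Summary (fraction, with percent):

explained: PC1 0.5952 (59.52%), PC2 0.4048 (40.48%);  cumulative: 0.5952, 1


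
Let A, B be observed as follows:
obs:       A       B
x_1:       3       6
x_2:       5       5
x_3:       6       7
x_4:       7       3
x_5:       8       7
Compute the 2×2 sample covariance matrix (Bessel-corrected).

Step 1 — column means:
  mean(A) = (3 + 5 + 6 + 7 + 8) / 5 = 29/5 = 5.8
  mean(B) = (6 + 5 + 7 + 3 + 7) / 5 = 28/5 = 5.6

Step 2 — sample covariance S[i,j] = (1/(n-1)) · Σ_k (x_{k,i} - mean_i) · (x_{k,j} - mean_j), with n-1 = 4.
  S[A,A] = ((-2.8)·(-2.8) + (-0.8)·(-0.8) + (0.2)·(0.2) + (1.2)·(1.2) + (2.2)·(2.2)) / 4 = 14.8/4 = 3.7
  S[A,B] = ((-2.8)·(0.4) + (-0.8)·(-0.6) + (0.2)·(1.4) + (1.2)·(-2.6) + (2.2)·(1.4)) / 4 = -0.4/4 = -0.1
  S[B,B] = ((0.4)·(0.4) + (-0.6)·(-0.6) + (1.4)·(1.4) + (-2.6)·(-2.6) + (1.4)·(1.4)) / 4 = 11.2/4 = 2.8

S is symmetric (S[j,i] = S[i,j]). Assembling:

S = [[3.7, -0.1],
 [-0.1, 2.8]]


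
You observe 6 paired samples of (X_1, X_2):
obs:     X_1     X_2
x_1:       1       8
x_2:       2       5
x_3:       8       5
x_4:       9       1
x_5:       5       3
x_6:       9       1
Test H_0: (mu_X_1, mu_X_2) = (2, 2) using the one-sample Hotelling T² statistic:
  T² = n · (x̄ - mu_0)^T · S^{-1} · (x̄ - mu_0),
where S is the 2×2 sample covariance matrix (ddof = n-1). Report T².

Step 1 — sample mean vector:
  mean(X_1) = (1 + 2 + 8 + 9 + 5 + 9) / 6 = 34/6 = 5.6667
  mean(X_2) = (8 + 5 + 5 + 1 + 3 + 1) / 6 = 23/6 = 3.8333
  x̄ = (5.6667, 3.8333),  deviation x̄ - mu_0 = (5.6667, 3.8333) - (2, 2) = (3.6667, 1.8333).

Step 2 — sample covariance matrix, S[i,j] = (1/(n-1)) · Σ_k (x_{k,i} - mean_i) · (x_{k,j} - mean_j), divisor n-1 = 5:
  S[X_1,X_1] = ((-4.6667)·(-4.6667) + (-3.6667)·(-3.6667) + (2.3333)·(2.3333) + (3.3333)·(3.3333) + (-0.6667)·(-0.6667) + (3.3333)·(3.3333)) / 5 = 63.3333/5 = 12.6667
  S[X_1,X_2] = ((-4.6667)·(4.1667) + (-3.6667)·(1.1667) + (2.3333)·(1.1667) + (3.3333)·(-2.8333) + (-0.6667)·(-0.8333) + (3.3333)·(-2.8333)) / 5 = -39.3333/5 = -7.8667
  S[X_2,X_2] = ((4.1667)·(4.1667) + (1.1667)·(1.1667) + (1.1667)·(1.1667) + (-2.8333)·(-2.8333) + (-0.8333)·(-0.8333) + (-2.8333)·(-2.8333)) / 5 = 36.8333/5 = 7.3667
  S = [[12.6667, -7.8667],
 [-7.8667, 7.3667]].

Step 3 — invert S. det(S) = 12.6667·7.3667 - (-7.8667)² = 31.4267.
  S^{-1} = (1/det) · [[d, -b], [-b, a]] = [[0.2344, 0.2503],
 [0.2503, 0.4031]].

Step 4 — quadratic form (x̄ - mu_0)^T · S^{-1} · (x̄ - mu_0):
  S^{-1} · (x̄ - mu_0) = (1.3184, 1.6568),
  (x̄ - mu_0)^T · [...] = (3.6667)·(1.3184) + (1.8333)·(1.6568) = 7.8716.

Step 5 — scale by n: T² = 6 · 7.8716 = 47.2295.

T² ≈ 47.2295


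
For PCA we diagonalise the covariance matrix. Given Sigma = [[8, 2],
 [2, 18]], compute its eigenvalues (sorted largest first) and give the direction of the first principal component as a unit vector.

Step 1 — characteristic polynomial of 2×2 Sigma:
  det(Sigma - λI) = λ² - trace · λ + det = 0.
  trace = 8 + 18 = 26, det = 8·18 - (2)² = 140.
Step 2 — discriminant:
  Δ = trace² - 4·det = 676 - 560 = 116.
Step 3 — eigenvalues:
  λ = (trace ± √Δ)/2 = (26 ± 10.7703)/2,
  λ_1 = 18.3852,  λ_2 = 7.6148.

Step 4 — unit eigenvector for λ_1: solve (Sigma - λ_1 I)v = 0. First row:
  (8 - 18.3852)·v_x + (2)·v_y = 0, i.e. (-10.3852)·v_x + (2)·v_y = 0,
  so v ∝ (b, λ_1 - a) = (2, 10.3852) = u.
  ||u|| = √((2)² + (10.3852)²) = √(111.8516) ≈ 10.576,
  v_1 = u/||u|| ≈ (0.1891, 0.982) (||v_1|| = 1).

λ_1 = 18.3852,  λ_2 = 7.6148;  v_1 ≈ (0.1891, 0.982)


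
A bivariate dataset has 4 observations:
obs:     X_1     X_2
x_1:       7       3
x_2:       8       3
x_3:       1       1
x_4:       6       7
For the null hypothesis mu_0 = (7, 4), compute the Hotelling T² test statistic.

Step 1 — sample mean vector:
  mean(X_1) = (7 + 8 + 1 + 6) / 4 = 22/4 = 5.5
  mean(X_2) = (3 + 3 + 1 + 7) / 4 = 14/4 = 3.5
  x̄ = (5.5, 3.5),  deviation x̄ - mu_0 = (5.5, 3.5) - (7, 4) = (-1.5, -0.5).

Step 2 — sample covariance matrix, S[i,j] = (1/(n-1)) · Σ_k (x_{k,i} - mean_i) · (x_{k,j} - mean_j), divisor n-1 = 3:
  S[X_1,X_1] = ((1.5)·(1.5) + (2.5)·(2.5) + (-4.5)·(-4.5) + (0.5)·(0.5)) / 3 = 29/3 = 9.6667
  S[X_1,X_2] = ((1.5)·(-0.5) + (2.5)·(-0.5) + (-4.5)·(-2.5) + (0.5)·(3.5)) / 3 = 11/3 = 3.6667
  S[X_2,X_2] = ((-0.5)·(-0.5) + (-0.5)·(-0.5) + (-2.5)·(-2.5) + (3.5)·(3.5)) / 3 = 19/3 = 6.3333
  S = [[9.6667, 3.6667],
 [3.6667, 6.3333]].

Step 3 — invert S. det(S) = 9.6667·6.3333 - (3.6667)² = 47.7778.
  S^{-1} = (1/det) · [[d, -b], [-b, a]] = [[0.1326, -0.0767],
 [-0.0767, 0.2023]].

Step 4 — quadratic form (x̄ - mu_0)^T · S^{-1} · (x̄ - mu_0):
  S^{-1} · (x̄ - mu_0) = (-0.1605, 0.014),
  (x̄ - mu_0)^T · [...] = (-1.5)·(-0.1605) + (-0.5)·(0.014) = 0.2337.

Step 5 — scale by n: T² = 4 · 0.2337 = 0.9349.

T² ≈ 0.9349


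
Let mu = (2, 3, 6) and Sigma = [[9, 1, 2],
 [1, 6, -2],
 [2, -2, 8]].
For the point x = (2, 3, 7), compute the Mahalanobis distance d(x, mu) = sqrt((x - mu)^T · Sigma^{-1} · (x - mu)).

Step 1 — centre the observation: (x - mu) = (0, 0, 1).

Step 2 — invert Sigma (cofactor / det for 3×3, or solve directly):
  Sigma^{-1} = [[0.1236, -0.0337, -0.0393],
 [-0.0337, 0.191, 0.0562],
 [-0.0393, 0.0562, 0.1489]].

Step 3 — form the quadratic (x - mu)^T · Sigma^{-1} · (x - mu):
  Sigma^{-1} · (x - mu) = (-0.0393, 0.0562, 0.1489).
  (x - mu)^T · [Sigma^{-1} · (x - mu)] = (0)·(-0.0393) + (0)·(0.0562) + (1)·(0.1489) = 0.1489.

Step 4 — take square root: d = √(0.1489) ≈ 0.3858.

d(x, mu) = √(0.1489) ≈ 0.3858


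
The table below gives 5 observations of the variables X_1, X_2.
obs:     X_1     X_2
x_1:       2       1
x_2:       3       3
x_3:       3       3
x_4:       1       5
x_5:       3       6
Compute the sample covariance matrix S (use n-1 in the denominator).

Step 1 — column means:
  mean(X_1) = (2 + 3 + 3 + 1 + 3) / 5 = 12/5 = 2.4
  mean(X_2) = (1 + 3 + 3 + 5 + 6) / 5 = 18/5 = 3.6

Step 2 — sample covariance S[i,j] = (1/(n-1)) · Σ_k (x_{k,i} - mean_i) · (x_{k,j} - mean_j), with n-1 = 4.
  S[X_1,X_1] = ((-0.4)·(-0.4) + (0.6)·(0.6) + (0.6)·(0.6) + (-1.4)·(-1.4) + (0.6)·(0.6)) / 4 = 3.2/4 = 0.8
  S[X_1,X_2] = ((-0.4)·(-2.6) + (0.6)·(-0.6) + (0.6)·(-0.6) + (-1.4)·(1.4) + (0.6)·(2.4)) / 4 = -0.2/4 = -0.05
  S[X_2,X_2] = ((-2.6)·(-2.6) + (-0.6)·(-0.6) + (-0.6)·(-0.6) + (1.4)·(1.4) + (2.4)·(2.4)) / 4 = 15.2/4 = 3.8

S is symmetric (S[j,i] = S[i,j]). Assembling:

S = [[0.8, -0.05],
 [-0.05, 3.8]]


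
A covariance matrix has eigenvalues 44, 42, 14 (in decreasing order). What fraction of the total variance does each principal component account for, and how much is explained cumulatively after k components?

Step 1 — total variance = trace(Sigma) = Σ λ_i = 44 + 42 + 14 = 100.

Step 2 — fraction explained by component i = λ_i / Σ λ:
  PC1: 44/100 = 0.44
  PC2: 42/100 = 0.42
  PC3: 14/100 = 0.14

Step 3 — cumulative fraction after k components = (λ_1 + ... + λ_k) / Σ λ:
  k = 1: 44/100 = 0.44
  k = 2: (44 + 42)/100 = 86/100 = 0.86
  k = 3: (44 + 42 + 14)/100 = 100/100 = 1

Summary (fraction, with percent):

explained: PC1 0.44 (44%), PC2 0.42 (42%), PC3 0.14 (14%);  cumulative: 0.44, 0.86, 1


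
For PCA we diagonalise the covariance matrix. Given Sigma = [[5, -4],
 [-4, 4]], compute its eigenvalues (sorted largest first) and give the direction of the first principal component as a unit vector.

Step 1 — characteristic polynomial of 2×2 Sigma:
  det(Sigma - λI) = λ² - trace · λ + det = 0.
  trace = 5 + 4 = 9, det = 5·4 - (-4)² = 4.
Step 2 — discriminant:
  Δ = trace² - 4·det = 81 - 16 = 65.
Step 3 — eigenvalues:
  λ = (trace ± √Δ)/2 = (9 ± 8.0623)/2,
  λ_1 = 8.5311,  λ_2 = 0.4689.

Step 4 — unit eigenvector for λ_1: solve (Sigma - λ_1 I)v = 0. First row:
  (5 - 8.5311)·v_x + (-4)·v_y = 0, i.e. (-3.5311)·v_x + (-4)·v_y = 0,
  so v ∝ (b, λ_1 - a) = (-4, 3.5311); multiply by -1 so the first entry is positive: u = (4, -3.5311).
  ||u|| = √((4)² + (-3.5311)²) = √(28.4689) ≈ 5.3356,
  v_1 = u/||u|| ≈ (0.7497, -0.6618) (||v_1|| = 1).

λ_1 = 8.5311,  λ_2 = 0.4689;  v_1 ≈ (0.7497, -0.6618)


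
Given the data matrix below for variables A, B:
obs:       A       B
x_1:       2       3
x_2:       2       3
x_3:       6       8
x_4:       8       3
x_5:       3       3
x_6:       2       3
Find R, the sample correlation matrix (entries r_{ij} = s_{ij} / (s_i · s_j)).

Step 1 — column means:
  mean(A) = (2 + 2 + 6 + 8 + 3 + 2) / 6 = 23/6 = 3.8333
  mean(B) = (3 + 3 + 8 + 3 + 3 + 3) / 6 = 23/6 = 3.8333

Step 2 — sample variances and covariances s[i,j] = (1/(n-1)) · Σ_k (x_{k,i} - mean_i) · (x_{k,j} - mean_j), with n-1 = 5:
  s[A,A] = ((-1.8333)·(-1.8333) + (-1.8333)·(-1.8333) + (2.1667)·(2.1667) + (4.1667)·(4.1667) + (-0.8333)·(-0.8333) + (-1.8333)·(-1.8333)) / 5 = 32.8333/5 = 6.5667
  s[A,B] = ((-1.8333)·(-0.8333) + (-1.8333)·(-0.8333) + (2.1667)·(4.1667) + (4.1667)·(-0.8333) + (-0.8333)·(-0.8333) + (-1.8333)·(-0.8333)) / 5 = 10.8333/5 = 2.1667
  s[B,B] = ((-0.8333)·(-0.8333) + (-0.8333)·(-0.8333) + (4.1667)·(4.1667) + (-0.8333)·(-0.8333) + (-0.8333)·(-0.8333) + (-0.8333)·(-0.8333)) / 5 = 20.8333/5 = 4.1667
  Sample standard deviations s_i = √(s[i,i]):
  s(A) = √(6.5667) = 2.5626
  s(B) = √(4.1667) = 2.0412

Step 3 — r_{ij} = s_{ij} / (s_i · s_j):
  r[A,A] = 1 (diagonal).
  r[A,B] = 2.1667 / (2.5626 · 2.0412) = 2.1667 / 5.2308 = 0.4142
  r[B,B] = 1 (diagonal).

R is symmetric with unit diagonal. Assembling:

R = [[1, 0.4142],
 [0.4142, 1]]


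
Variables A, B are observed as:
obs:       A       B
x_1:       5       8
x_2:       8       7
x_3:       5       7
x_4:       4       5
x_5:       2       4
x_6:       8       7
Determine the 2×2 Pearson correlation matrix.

Step 1 — column means:
  mean(A) = (5 + 8 + 5 + 4 + 2 + 8) / 6 = 32/6 = 5.3333
  mean(B) = (8 + 7 + 7 + 5 + 4 + 7) / 6 = 38/6 = 6.3333

Step 2 — sample variances and covariances s[i,j] = (1/(n-1)) · Σ_k (x_{k,i} - mean_i) · (x_{k,j} - mean_j), with n-1 = 5:
  s[A,A] = ((-0.3333)·(-0.3333) + (2.6667)·(2.6667) + (-0.3333)·(-0.3333) + (-1.3333)·(-1.3333) + (-3.3333)·(-3.3333) + (2.6667)·(2.6667)) / 5 = 27.3333/5 = 5.4667
  s[A,B] = ((-0.3333)·(1.6667) + (2.6667)·(0.6667) + (-0.3333)·(0.6667) + (-1.3333)·(-1.3333) + (-3.3333)·(-2.3333) + (2.6667)·(0.6667)) / 5 = 12.3333/5 = 2.4667
  s[B,B] = ((1.6667)·(1.6667) + (0.6667)·(0.6667) + (0.6667)·(0.6667) + (-1.3333)·(-1.3333) + (-2.3333)·(-2.3333) + (0.6667)·(0.6667)) / 5 = 11.3333/5 = 2.2667
  Sample standard deviations s_i = √(s[i,i]):
  s(A) = √(5.4667) = 2.3381
  s(B) = √(2.2667) = 1.5055

Step 3 — r_{ij} = s_{ij} / (s_i · s_j):
  r[A,A] = 1 (diagonal).
  r[A,B] = 2.4667 / (2.3381 · 1.5055) = 2.4667 / 3.5201 = 0.7007
  r[B,B] = 1 (diagonal).

R is symmetric with unit diagonal. Assembling:

R = [[1, 0.7007],
 [0.7007, 1]]


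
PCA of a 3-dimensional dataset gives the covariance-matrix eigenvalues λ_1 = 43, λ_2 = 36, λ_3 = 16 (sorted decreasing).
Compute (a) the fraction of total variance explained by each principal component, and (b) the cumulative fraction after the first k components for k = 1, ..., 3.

Step 1 — total variance = trace(Sigma) = Σ λ_i = 43 + 36 + 16 = 95.

Step 2 — fraction explained by component i = λ_i / Σ λ:
  PC1: 43/95 = 0.4526
  PC2: 36/95 = 0.3789
  PC3: 16/95 = 0.1684

Step 3 — cumulative fraction after k components = (λ_1 + ... + λ_k) / Σ λ:
  k = 1: 43/95 = 0.4526
  k = 2: (43 + 36)/95 = 79/95 = 0.8316
  k = 3: (43 + 36 + 16)/95 = 95/95 = 1

Summary (fraction, with percent):

explained: PC1 0.4526 (45.26%), PC2 0.3789 (37.89%), PC3 0.1684 (16.84%);  cumulative: 0.4526, 0.8316, 1


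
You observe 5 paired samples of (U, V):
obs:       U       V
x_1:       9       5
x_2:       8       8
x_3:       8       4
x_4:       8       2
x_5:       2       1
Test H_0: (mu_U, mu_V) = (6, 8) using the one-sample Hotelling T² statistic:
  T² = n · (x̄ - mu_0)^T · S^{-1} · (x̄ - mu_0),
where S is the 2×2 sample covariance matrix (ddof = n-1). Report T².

Step 1 — sample mean vector:
  mean(U) = (9 + 8 + 8 + 8 + 2) / 5 = 35/5 = 7
  mean(V) = (5 + 8 + 4 + 2 + 1) / 5 = 20/5 = 4
  x̄ = (7, 4),  deviation x̄ - mu_0 = (7, 4) - (6, 8) = (1, -4).

Step 2 — sample covariance matrix, S[i,j] = (1/(n-1)) · Σ_k (x_{k,i} - mean_i) · (x_{k,j} - mean_j), divisor n-1 = 4:
  S[U,U] = ((2)·(2) + (1)·(1) + (1)·(1) + (1)·(1) + (-5)·(-5)) / 4 = 32/4 = 8
  S[U,V] = ((2)·(1) + (1)·(4) + (1)·(0) + (1)·(-2) + (-5)·(-3)) / 4 = 19/4 = 4.75
  S[V,V] = ((1)·(1) + (4)·(4) + (0)·(0) + (-2)·(-2) + (-3)·(-3)) / 4 = 30/4 = 7.5
  S = [[8, 4.75],
 [4.75, 7.5]].

Step 3 — invert S. det(S) = 8·7.5 - (4.75)² = 37.4375.
  S^{-1} = (1/det) · [[d, -b], [-b, a]] = [[0.2003, -0.1269],
 [-0.1269, 0.2137]].

Step 4 — quadratic form (x̄ - mu_0)^T · S^{-1} · (x̄ - mu_0):
  S^{-1} · (x̄ - mu_0) = (0.7078, -0.9816),
  (x̄ - mu_0)^T · [...] = (1)·(0.7078) + (-4)·(-0.9816) = 4.6344.

Step 5 — scale by n: T² = 5 · 4.6344 = 23.172.

T² ≈ 23.172


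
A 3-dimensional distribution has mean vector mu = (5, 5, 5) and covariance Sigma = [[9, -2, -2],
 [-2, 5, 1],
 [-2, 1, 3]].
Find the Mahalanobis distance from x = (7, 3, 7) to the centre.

Step 1 — centre the observation: (x - mu) = (2, -2, 2).

Step 2 — invert Sigma (cofactor / det for 3×3, or solve directly):
  Sigma^{-1} = [[0.1373, 0.0392, 0.0784],
 [0.0392, 0.2255, -0.049],
 [0.0784, -0.049, 0.402]].

Step 3 — form the quadratic (x - mu)^T · Sigma^{-1} · (x - mu):
  Sigma^{-1} · (x - mu) = (0.3529, -0.4706, 1.0588).
  (x - mu)^T · [Sigma^{-1} · (x - mu)] = (2)·(0.3529) + (-2)·(-0.4706) + (2)·(1.0588) = 3.7647.

Step 4 — take square root: d = √(3.7647) ≈ 1.9403.

d(x, mu) = √(3.7647) ≈ 1.9403


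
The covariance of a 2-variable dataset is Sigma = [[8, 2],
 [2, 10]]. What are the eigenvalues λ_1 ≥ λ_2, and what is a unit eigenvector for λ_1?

Step 1 — characteristic polynomial of 2×2 Sigma:
  det(Sigma - λI) = λ² - trace · λ + det = 0.
  trace = 8 + 10 = 18, det = 8·10 - (2)² = 76.
Step 2 — discriminant:
  Δ = trace² - 4·det = 324 - 304 = 20.
Step 3 — eigenvalues:
  λ = (trace ± √Δ)/2 = (18 ± 4.4721)/2,
  λ_1 = 11.2361,  λ_2 = 6.7639.

Step 4 — unit eigenvector for λ_1: solve (Sigma - λ_1 I)v = 0. First row:
  (8 - 11.2361)·v_x + (2)·v_y = 0, i.e. (-3.2361)·v_x + (2)·v_y = 0,
  so v ∝ (b, λ_1 - a) = (2, 3.2361) = u.
  ||u|| = √((2)² + (3.2361)²) = √(14.4721) ≈ 3.8042,
  v_1 = u/||u|| ≈ (0.5257, 0.8507) (||v_1|| = 1).

λ_1 = 11.2361,  λ_2 = 6.7639;  v_1 ≈ (0.5257, 0.8507)


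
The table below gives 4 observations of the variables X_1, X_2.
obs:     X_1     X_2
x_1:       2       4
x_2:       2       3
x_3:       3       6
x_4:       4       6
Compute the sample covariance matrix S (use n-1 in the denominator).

Step 1 — column means:
  mean(X_1) = (2 + 2 + 3 + 4) / 4 = 11/4 = 2.75
  mean(X_2) = (4 + 3 + 6 + 6) / 4 = 19/4 = 4.75

Step 2 — sample covariance S[i,j] = (1/(n-1)) · Σ_k (x_{k,i} - mean_i) · (x_{k,j} - mean_j), with n-1 = 3.
  S[X_1,X_1] = ((-0.75)·(-0.75) + (-0.75)·(-0.75) + (0.25)·(0.25) + (1.25)·(1.25)) / 3 = 2.75/3 = 0.9167
  S[X_1,X_2] = ((-0.75)·(-0.75) + (-0.75)·(-1.75) + (0.25)·(1.25) + (1.25)·(1.25)) / 3 = 3.75/3 = 1.25
  S[X_2,X_2] = ((-0.75)·(-0.75) + (-1.75)·(-1.75) + (1.25)·(1.25) + (1.25)·(1.25)) / 3 = 6.75/3 = 2.25

S is symmetric (S[j,i] = S[i,j]). Assembling:

S = [[0.9167, 1.25],
 [1.25, 2.25]]


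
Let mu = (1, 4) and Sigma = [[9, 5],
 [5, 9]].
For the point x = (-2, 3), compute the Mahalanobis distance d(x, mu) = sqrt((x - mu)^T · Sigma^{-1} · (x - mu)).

Step 1 — centre the observation: (x - mu) = (-3, -1).

Step 2 — invert Sigma. det(Sigma) = 9·9 - (5)² = 56.
  Sigma^{-1} = (1/det) · [[d, -b], [-b, a]] = [[0.1607, -0.0893],
 [-0.0893, 0.1607]].

Step 3 — form the quadratic (x - mu)^T · Sigma^{-1} · (x - mu):
  Sigma^{-1} · (x - mu) = (-0.3929, 0.1071).
  (x - mu)^T · [Sigma^{-1} · (x - mu)] = (-3)·(-0.3929) + (-1)·(0.1071) = 1.0714.

Step 4 — take square root: d = √(1.0714) ≈ 1.0351.

d(x, mu) = √(1.0714) ≈ 1.0351


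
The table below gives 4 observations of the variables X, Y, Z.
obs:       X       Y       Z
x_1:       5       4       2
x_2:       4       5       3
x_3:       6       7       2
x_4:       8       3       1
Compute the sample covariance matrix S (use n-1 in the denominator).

Step 1 — column means:
  mean(X) = (5 + 4 + 6 + 8) / 4 = 23/4 = 5.75
  mean(Y) = (4 + 5 + 7 + 3) / 4 = 19/4 = 4.75
  mean(Z) = (2 + 3 + 2 + 1) / 4 = 8/4 = 2

Step 2 — sample covariance S[i,j] = (1/(n-1)) · Σ_k (x_{k,i} - mean_i) · (x_{k,j} - mean_j), with n-1 = 3.
  S[X,X] = ((-0.75)·(-0.75) + (-1.75)·(-1.75) + (0.25)·(0.25) + (2.25)·(2.25)) / 3 = 8.75/3 = 2.9167
  S[X,Y] = ((-0.75)·(-0.75) + (-1.75)·(0.25) + (0.25)·(2.25) + (2.25)·(-1.75)) / 3 = -3.25/3 = -1.0833
  S[X,Z] = ((-0.75)·(0) + (-1.75)·(1) + (0.25)·(0) + (2.25)·(-1)) / 3 = -4/3 = -1.3333
  S[Y,Y] = ((-0.75)·(-0.75) + (0.25)·(0.25) + (2.25)·(2.25) + (-1.75)·(-1.75)) / 3 = 8.75/3 = 2.9167
  S[Y,Z] = ((-0.75)·(0) + (0.25)·(1) + (2.25)·(0) + (-1.75)·(-1)) / 3 = 2/3 = 0.6667
  S[Z,Z] = ((0)·(0) + (1)·(1) + (0)·(0) + (-1)·(-1)) / 3 = 2/3 = 0.6667

S is symmetric (S[j,i] = S[i,j]). Assembling:

S = [[2.9167, -1.0833, -1.3333],
 [-1.0833, 2.9167, 0.6667],
 [-1.3333, 0.6667, 0.6667]]


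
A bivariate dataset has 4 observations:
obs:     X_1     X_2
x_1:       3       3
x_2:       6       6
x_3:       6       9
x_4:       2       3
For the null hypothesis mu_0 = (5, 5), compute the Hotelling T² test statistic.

Step 1 — sample mean vector:
  mean(X_1) = (3 + 6 + 6 + 2) / 4 = 17/4 = 4.25
  mean(X_2) = (3 + 6 + 9 + 3) / 4 = 21/4 = 5.25
  x̄ = (4.25, 5.25),  deviation x̄ - mu_0 = (4.25, 5.25) - (5, 5) = (-0.75, 0.25).

Step 2 — sample covariance matrix, S[i,j] = (1/(n-1)) · Σ_k (x_{k,i} - mean_i) · (x_{k,j} - mean_j), divisor n-1 = 3:
  S[X_1,X_1] = ((-1.25)·(-1.25) + (1.75)·(1.75) + (1.75)·(1.75) + (-2.25)·(-2.25)) / 3 = 12.75/3 = 4.25
  S[X_1,X_2] = ((-1.25)·(-2.25) + (1.75)·(0.75) + (1.75)·(3.75) + (-2.25)·(-2.25)) / 3 = 15.75/3 = 5.25
  S[X_2,X_2] = ((-2.25)·(-2.25) + (0.75)·(0.75) + (3.75)·(3.75) + (-2.25)·(-2.25)) / 3 = 24.75/3 = 8.25
  S = [[4.25, 5.25],
 [5.25, 8.25]].

Step 3 — invert S. det(S) = 4.25·8.25 - (5.25)² = 7.5.
  S^{-1} = (1/det) · [[d, -b], [-b, a]] = [[1.1, -0.7],
 [-0.7, 0.5667]].

Step 4 — quadratic form (x̄ - mu_0)^T · S^{-1} · (x̄ - mu_0):
  S^{-1} · (x̄ - mu_0) = (-1, 0.6667),
  (x̄ - mu_0)^T · [...] = (-0.75)·(-1) + (0.25)·(0.6667) = 0.9167.

Step 5 — scale by n: T² = 4 · 0.9167 = 3.6667.

T² ≈ 3.6667


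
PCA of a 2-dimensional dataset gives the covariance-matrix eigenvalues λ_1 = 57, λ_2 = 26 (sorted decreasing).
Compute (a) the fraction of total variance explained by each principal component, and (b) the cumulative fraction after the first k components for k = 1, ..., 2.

Step 1 — total variance = trace(Sigma) = Σ λ_i = 57 + 26 = 83.

Step 2 — fraction explained by component i = λ_i / Σ λ:
  PC1: 57/83 = 0.6867
  PC2: 26/83 = 0.3133

Step 3 — cumulative fraction after k components = (λ_1 + ... + λ_k) / Σ λ:
  k = 1: 57/83 = 0.6867
  k = 2: (57 + 26)/83 = 83/83 = 1

Summary (fraction, with percent):

explained: PC1 0.6867 (68.67%), PC2 0.3133 (31.33%);  cumulative: 0.6867, 1


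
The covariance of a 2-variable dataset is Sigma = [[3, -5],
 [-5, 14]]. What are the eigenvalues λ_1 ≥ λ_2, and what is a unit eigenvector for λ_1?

Step 1 — characteristic polynomial of 2×2 Sigma:
  det(Sigma - λI) = λ² - trace · λ + det = 0.
  trace = 3 + 14 = 17, det = 3·14 - (-5)² = 17.
Step 2 — discriminant:
  Δ = trace² - 4·det = 289 - 68 = 221.
Step 3 — eigenvalues:
  λ = (trace ± √Δ)/2 = (17 ± 14.8661)/2,
  λ_1 = 15.933,  λ_2 = 1.067.

Step 4 — unit eigenvector for λ_1: solve (Sigma - λ_1 I)v = 0. First row:
  (3 - 15.933)·v_x + (-5)·v_y = 0, i.e. (-12.933)·v_x + (-5)·v_y = 0,
  so v ∝ (b, λ_1 - a) = (-5, 12.933); multiply by -1 so the first entry is positive: u = (5, -12.933).
  ||u|| = √((5)² + (-12.933)²) = √(192.2634) ≈ 13.8659,
  v_1 = u/||u|| ≈ (0.3606, -0.9327) (||v_1|| = 1).

λ_1 = 15.933,  λ_2 = 1.067;  v_1 ≈ (0.3606, -0.9327)


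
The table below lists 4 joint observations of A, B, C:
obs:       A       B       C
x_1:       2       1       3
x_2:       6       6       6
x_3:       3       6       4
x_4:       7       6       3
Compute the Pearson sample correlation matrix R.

Step 1 — column means:
  mean(A) = (2 + 6 + 3 + 7) / 4 = 18/4 = 4.5
  mean(B) = (1 + 6 + 6 + 6) / 4 = 19/4 = 4.75
  mean(C) = (3 + 6 + 4 + 3) / 4 = 16/4 = 4

Step 2 — sample variances and covariances s[i,j] = (1/(n-1)) · Σ_k (x_{k,i} - mean_i) · (x_{k,j} - mean_j), with n-1 = 3:
  s[A,A] = ((-2.5)·(-2.5) + (1.5)·(1.5) + (-1.5)·(-1.5) + (2.5)·(2.5)) / 3 = 17/3 = 5.6667
  s[A,B] = ((-2.5)·(-3.75) + (1.5)·(1.25) + (-1.5)·(1.25) + (2.5)·(1.25)) / 3 = 12.5/3 = 4.1667
  s[A,C] = ((-2.5)·(-1) + (1.5)·(2) + (-1.5)·(0) + (2.5)·(-1)) / 3 = 3/3 = 1
  s[B,B] = ((-3.75)·(-3.75) + (1.25)·(1.25) + (1.25)·(1.25) + (1.25)·(1.25)) / 3 = 18.75/3 = 6.25
  s[B,C] = ((-3.75)·(-1) + (1.25)·(2) + (1.25)·(0) + (1.25)·(-1)) / 3 = 5/3 = 1.6667
  s[C,C] = ((-1)·(-1) + (2)·(2) + (0)·(0) + (-1)·(-1)) / 3 = 6/3 = 2
  Sample standard deviations s_i = √(s[i,i]):
  s(A) = √(5.6667) = 2.3805
  s(B) = √(6.25) = 2.5
  s(C) = √(2) = 1.4142

Step 3 — r_{ij} = s_{ij} / (s_i · s_j):
  r[A,A] = 1 (diagonal).
  r[A,B] = 4.1667 / (2.3805 · 2.5) = 4.1667 / 5.9512 = 0.7001
  r[A,C] = 1 / (2.3805 · 1.4142) = 1 / 3.3665 = 0.297
  r[B,B] = 1 (diagonal).
  r[B,C] = 1.6667 / (2.5 · 1.4142) = 1.6667 / 3.5355 = 0.4714
  r[C,C] = 1 (diagonal).

R is symmetric with unit diagonal. Assembling:

R = [[1, 0.7001, 0.297],
 [0.7001, 1, 0.4714],
 [0.297, 0.4714, 1]]


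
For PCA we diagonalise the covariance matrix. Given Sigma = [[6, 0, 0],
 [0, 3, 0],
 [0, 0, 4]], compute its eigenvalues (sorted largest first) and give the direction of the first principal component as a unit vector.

Step 1 — characteristic polynomial p(λ) = det(λI - Sigma) = λ³ - tr·λ² + c_1·λ - det, where tr = trace, c_1 = sum of the principal 2×2 minors, det = det(Sigma):
  tr = 6 + 3 + 4 = 13,
  c_1 = (6·3 - (0)²) + (6·4 - (0)²) + (3·4 - (0)²) = 18 + 24 + 12 = 54,
  det = 6·(3·4 - (0)²) - (0)·((0)·4 - (0)·(0)) + (0)·((0)·(0) - 3·(0)) = 6·(12) - (0)·(0) + (0)·(0) = 72.
  So p(λ) = λ³ - 13λ² + 54λ - 72.
Step 2 — look for an integer root (rational root theorem: any rational root is an integer divisor of 72). Testing λ = 3:
  p(3) = 27 - 117 + 162 - 72 = 0  ✓
  Dividing out (λ - 3): p(λ) = (λ - 3)(λ² - 10λ + 24).
Step 3 — remaining eigenvalues from the quadratic λ² - 10λ + 24 = 0:
  Δ = 10² - 4·24 = 100 - 96 = 4,  λ = (10 ± √4)/2 = (10 ± 2)/2 = 6 or 4.
  Sorted: λ_1 = 6,  λ_2 = 4,  λ_3 = 3  (check: sum = 13 = tr ✓).

Step 4 — unit eigenvector for λ_1 = 6: v spans the null space of (Sigma - λ_1 I), whose rows are
  r_1 = (0, 0, 0),  r_2 = (0, -3, 0),  r_3 = (0, 0, -2).
  v is orthogonal to every row, so take v ∝ r_2 × r_3 = ((-3)·(-2) - (0)·(0), (0)·(0) - (0)·(-2), (0)·(0) - (-3)·(0)) = (6, 0, 0).
  Rescale (divide by 6): u = (1, 0, 0).
  ||u|| = √((1)² + (0)² + (0)²) = √(1) = 1,  v_1 = u/||u|| ≈ (1, 0, 0) (||v_1|| = 1).

λ_1 = 6,  λ_2 = 4,  λ_3 = 3;  v_1 ≈ (1, 0, 0)


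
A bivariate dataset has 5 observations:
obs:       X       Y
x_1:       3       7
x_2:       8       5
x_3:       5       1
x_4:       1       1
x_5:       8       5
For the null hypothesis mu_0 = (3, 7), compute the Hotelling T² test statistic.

Step 1 — sample mean vector:
  mean(X) = (3 + 8 + 5 + 1 + 8) / 5 = 25/5 = 5
  mean(Y) = (7 + 5 + 1 + 1 + 5) / 5 = 19/5 = 3.8
  x̄ = (5, 3.8),  deviation x̄ - mu_0 = (5, 3.8) - (3, 7) = (2, -3.2).

Step 2 — sample covariance matrix, S[i,j] = (1/(n-1)) · Σ_k (x_{k,i} - mean_i) · (x_{k,j} - mean_j), divisor n-1 = 4:
  S[X,X] = ((-2)·(-2) + (3)·(3) + (0)·(0) + (-4)·(-4) + (3)·(3)) / 4 = 38/4 = 9.5
  S[X,Y] = ((-2)·(3.2) + (3)·(1.2) + (0)·(-2.8) + (-4)·(-2.8) + (3)·(1.2)) / 4 = 12/4 = 3
  S[Y,Y] = ((3.2)·(3.2) + (1.2)·(1.2) + (-2.8)·(-2.8) + (-2.8)·(-2.8) + (1.2)·(1.2)) / 4 = 28.8/4 = 7.2
  S = [[9.5, 3],
 [3, 7.2]].

Step 3 — invert S. det(S) = 9.5·7.2 - (3)² = 59.4.
  S^{-1} = (1/det) · [[d, -b], [-b, a]] = [[0.1212, -0.0505],
 [-0.0505, 0.1599]].

Step 4 — quadratic form (x̄ - mu_0)^T · S^{-1} · (x̄ - mu_0):
  S^{-1} · (x̄ - mu_0) = (0.404, -0.6128),
  (x̄ - mu_0)^T · [...] = (2)·(0.404) + (-3.2)·(-0.6128) = 2.769.

Step 5 — scale by n: T² = 5 · 2.769 = 13.8451.

T² ≈ 13.8451


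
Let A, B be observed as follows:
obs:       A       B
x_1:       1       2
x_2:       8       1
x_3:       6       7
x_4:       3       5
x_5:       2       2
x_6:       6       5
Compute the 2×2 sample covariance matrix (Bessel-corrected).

Step 1 — column means:
  mean(A) = (1 + 8 + 6 + 3 + 2 + 6) / 6 = 26/6 = 4.3333
  mean(B) = (2 + 1 + 7 + 5 + 2 + 5) / 6 = 22/6 = 3.6667

Step 2 — sample covariance S[i,j] = (1/(n-1)) · Σ_k (x_{k,i} - mean_i) · (x_{k,j} - mean_j), with n-1 = 5.
  S[A,A] = ((-3.3333)·(-3.3333) + (3.6667)·(3.6667) + (1.6667)·(1.6667) + (-1.3333)·(-1.3333) + (-2.3333)·(-2.3333) + (1.6667)·(1.6667)) / 5 = 37.3333/5 = 7.4667
  S[A,B] = ((-3.3333)·(-1.6667) + (3.6667)·(-2.6667) + (1.6667)·(3.3333) + (-1.3333)·(1.3333) + (-2.3333)·(-1.6667) + (1.6667)·(1.3333)) / 5 = 5.6667/5 = 1.1333
  S[B,B] = ((-1.6667)·(-1.6667) + (-2.6667)·(-2.6667) + (3.3333)·(3.3333) + (1.3333)·(1.3333) + (-1.6667)·(-1.6667) + (1.3333)·(1.3333)) / 5 = 27.3333/5 = 5.4667

S is symmetric (S[j,i] = S[i,j]). Assembling:

S = [[7.4667, 1.1333],
 [1.1333, 5.4667]]


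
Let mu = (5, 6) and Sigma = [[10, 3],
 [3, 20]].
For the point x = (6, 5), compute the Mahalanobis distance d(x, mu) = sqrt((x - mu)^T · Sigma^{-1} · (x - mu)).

Step 1 — centre the observation: (x - mu) = (1, -1).

Step 2 — invert Sigma. det(Sigma) = 10·20 - (3)² = 191.
  Sigma^{-1} = (1/det) · [[d, -b], [-b, a]] = [[0.1047, -0.0157],
 [-0.0157, 0.0524]].

Step 3 — form the quadratic (x - mu)^T · Sigma^{-1} · (x - mu):
  Sigma^{-1} · (x - mu) = (0.1204, -0.0681).
  (x - mu)^T · [Sigma^{-1} · (x - mu)] = (1)·(0.1204) + (-1)·(-0.0681) = 0.1885.

Step 4 — take square root: d = √(0.1885) ≈ 0.4341.

d(x, mu) = √(0.1885) ≈ 0.4341


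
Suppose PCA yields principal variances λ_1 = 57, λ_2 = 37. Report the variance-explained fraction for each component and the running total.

Step 1 — total variance = trace(Sigma) = Σ λ_i = 57 + 37 = 94.

Step 2 — fraction explained by component i = λ_i / Σ λ:
  PC1: 57/94 = 0.6064
  PC2: 37/94 = 0.3936

Step 3 — cumulative fraction after k components = (λ_1 + ... + λ_k) / Σ λ:
  k = 1: 57/94 = 0.6064
  k = 2: (57 + 37)/94 = 94/94 = 1

Summary (fraction, with percent):

explained: PC1 0.6064 (60.64%), PC2 0.3936 (39.36%);  cumulative: 0.6064, 1


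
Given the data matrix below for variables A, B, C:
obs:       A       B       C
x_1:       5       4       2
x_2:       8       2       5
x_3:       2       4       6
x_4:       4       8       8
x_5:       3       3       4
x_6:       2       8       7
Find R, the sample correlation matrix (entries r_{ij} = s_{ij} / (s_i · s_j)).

Step 1 — column means:
  mean(A) = (5 + 8 + 2 + 4 + 3 + 2) / 6 = 24/6 = 4
  mean(B) = (4 + 2 + 4 + 8 + 3 + 8) / 6 = 29/6 = 4.8333
  mean(C) = (2 + 5 + 6 + 8 + 4 + 7) / 6 = 32/6 = 5.3333

Step 2 — sample variances and covariances s[i,j] = (1/(n-1)) · Σ_k (x_{k,i} - mean_i) · (x_{k,j} - mean_j), with n-1 = 5:
  s[A,A] = ((1)·(1) + (4)·(4) + (-2)·(-2) + (0)·(0) + (-1)·(-1) + (-2)·(-2)) / 5 = 26/5 = 5.2
  s[A,B] = ((1)·(-0.8333) + (4)·(-2.8333) + (-2)·(-0.8333) + (0)·(3.1667) + (-1)·(-1.8333) + (-2)·(3.1667)) / 5 = -15/5 = -3
  s[A,C] = ((1)·(-3.3333) + (4)·(-0.3333) + (-2)·(0.6667) + (0)·(2.6667) + (-1)·(-1.3333) + (-2)·(1.6667)) / 5 = -8/5 = -1.6
  s[B,B] = ((-0.8333)·(-0.8333) + (-2.8333)·(-2.8333) + (-0.8333)·(-0.8333) + (3.1667)·(3.1667) + (-1.8333)·(-1.8333) + (3.1667)·(3.1667)) / 5 = 32.8333/5 = 6.5667
  s[B,C] = ((-0.8333)·(-3.3333) + (-2.8333)·(-0.3333) + (-0.8333)·(0.6667) + (3.1667)·(2.6667) + (-1.8333)·(-1.3333) + (3.1667)·(1.6667)) / 5 = 19.3333/5 = 3.8667
  s[C,C] = ((-3.3333)·(-3.3333) + (-0.3333)·(-0.3333) + (0.6667)·(0.6667) + (2.6667)·(2.6667) + (-1.3333)·(-1.3333) + (1.6667)·(1.6667)) / 5 = 23.3333/5 = 4.6667
  Sample standard deviations s_i = √(s[i,i]):
  s(A) = √(5.2) = 2.2804
  s(B) = √(6.5667) = 2.5626
  s(C) = √(4.6667) = 2.1602

Step 3 — r_{ij} = s_{ij} / (s_i · s_j):
  r[A,A] = 1 (diagonal).
  r[A,B] = -3 / (2.2804 · 2.5626) = -3 / 5.8435 = -0.5134
  r[A,C] = -1.6 / (2.2804 · 2.1602) = -1.6 / 4.9261 = -0.3248
  r[B,B] = 1 (diagonal).
  r[B,C] = 3.8667 / (2.5626 · 2.1602) = 3.8667 / 5.5357 = 0.6985
  r[C,C] = 1 (diagonal).

R is symmetric with unit diagonal. Assembling:

R = [[1, -0.5134, -0.3248],
 [-0.5134, 1, 0.6985],
 [-0.3248, 0.6985, 1]]
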